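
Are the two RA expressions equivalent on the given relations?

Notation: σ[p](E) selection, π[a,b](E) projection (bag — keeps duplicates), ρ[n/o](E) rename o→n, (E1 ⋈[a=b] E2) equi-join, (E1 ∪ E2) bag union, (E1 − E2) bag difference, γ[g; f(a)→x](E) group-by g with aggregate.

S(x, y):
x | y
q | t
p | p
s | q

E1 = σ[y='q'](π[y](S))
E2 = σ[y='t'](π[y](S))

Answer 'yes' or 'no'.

E1 row counts bottom-up:
  S → 3
  π[y](S) → 3
  σ[y='q'](π[y](S)) → 1
E2 row counts bottom-up:
  S → 3
  π[y](S) → 3
  σ[y='t'](π[y](S)) → 1

E1 result:
y
q
E2 result:
y
t
Witness: ('t',) appears 0× in E1 but 1× in E2.

no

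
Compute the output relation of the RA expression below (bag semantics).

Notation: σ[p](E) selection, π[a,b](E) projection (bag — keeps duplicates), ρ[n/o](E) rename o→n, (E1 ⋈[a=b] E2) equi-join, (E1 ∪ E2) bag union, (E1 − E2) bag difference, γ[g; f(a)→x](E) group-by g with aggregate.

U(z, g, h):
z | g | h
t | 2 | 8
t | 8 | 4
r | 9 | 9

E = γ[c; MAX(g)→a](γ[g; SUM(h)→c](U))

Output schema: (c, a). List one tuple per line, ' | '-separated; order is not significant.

Per-node cardinality:
  U → 3
  γ[g; SUM(h)→c](U) → 3
  γ[c; MAX(g)→a](γ[g; SUM(h)→c](U)) → 3

== RESULT ==
c | a
4 | 8
8 | 2
9 | 9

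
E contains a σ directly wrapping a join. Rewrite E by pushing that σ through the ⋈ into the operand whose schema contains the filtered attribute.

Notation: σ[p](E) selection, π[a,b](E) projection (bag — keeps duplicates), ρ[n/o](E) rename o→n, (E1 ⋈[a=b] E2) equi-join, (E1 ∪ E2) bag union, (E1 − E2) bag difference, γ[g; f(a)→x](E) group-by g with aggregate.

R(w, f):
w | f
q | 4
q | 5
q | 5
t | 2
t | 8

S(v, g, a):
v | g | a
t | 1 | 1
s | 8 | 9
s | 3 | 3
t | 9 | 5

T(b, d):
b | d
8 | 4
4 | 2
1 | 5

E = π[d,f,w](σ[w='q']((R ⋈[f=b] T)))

σ filters on w, owned by the left side.
E' = π[d,f,w]((σ[w='q'](R) ⋈[f=b] T))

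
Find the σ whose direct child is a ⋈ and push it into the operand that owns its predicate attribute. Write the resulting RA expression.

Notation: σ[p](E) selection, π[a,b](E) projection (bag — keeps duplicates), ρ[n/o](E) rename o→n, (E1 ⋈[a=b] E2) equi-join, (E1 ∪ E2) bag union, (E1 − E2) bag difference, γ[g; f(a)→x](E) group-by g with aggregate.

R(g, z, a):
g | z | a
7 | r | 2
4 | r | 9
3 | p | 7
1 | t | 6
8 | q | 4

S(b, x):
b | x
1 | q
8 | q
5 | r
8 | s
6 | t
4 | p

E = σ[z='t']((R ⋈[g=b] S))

σ filters on z, owned by the left side.
E' = (σ[z='t'](R) ⋈[g=b] S)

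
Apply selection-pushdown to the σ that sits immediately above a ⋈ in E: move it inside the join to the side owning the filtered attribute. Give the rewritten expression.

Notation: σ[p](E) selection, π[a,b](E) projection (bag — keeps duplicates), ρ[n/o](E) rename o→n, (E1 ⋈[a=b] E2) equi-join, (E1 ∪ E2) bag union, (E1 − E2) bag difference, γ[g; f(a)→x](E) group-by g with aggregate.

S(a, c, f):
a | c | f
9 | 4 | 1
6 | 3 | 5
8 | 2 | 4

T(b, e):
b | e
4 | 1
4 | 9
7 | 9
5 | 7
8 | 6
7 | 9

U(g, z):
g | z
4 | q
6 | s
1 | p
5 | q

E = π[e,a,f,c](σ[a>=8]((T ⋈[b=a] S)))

σ filters on a, owned by the right side.
E' = π[e,a,f,c]((T ⋈[b=a] σ[a>=8](S)))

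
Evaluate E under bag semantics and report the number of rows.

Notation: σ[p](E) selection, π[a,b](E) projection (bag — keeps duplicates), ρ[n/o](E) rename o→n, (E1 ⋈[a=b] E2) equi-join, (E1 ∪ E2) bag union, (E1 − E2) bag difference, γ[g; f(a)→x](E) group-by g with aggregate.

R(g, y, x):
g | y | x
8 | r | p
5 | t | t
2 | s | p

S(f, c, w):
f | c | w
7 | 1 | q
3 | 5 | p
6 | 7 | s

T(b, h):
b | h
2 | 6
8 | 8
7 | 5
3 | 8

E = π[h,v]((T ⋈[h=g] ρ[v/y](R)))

Per-node cardinality:
  T → 4
  R → 3
  ρ[v/y](R) → 3
  (T ⋈[h=g] ρ[v/y](R)) → 3
  π[h,v]((T ⋈[h=g] ρ[v/y](R))) → 3

|E| = 3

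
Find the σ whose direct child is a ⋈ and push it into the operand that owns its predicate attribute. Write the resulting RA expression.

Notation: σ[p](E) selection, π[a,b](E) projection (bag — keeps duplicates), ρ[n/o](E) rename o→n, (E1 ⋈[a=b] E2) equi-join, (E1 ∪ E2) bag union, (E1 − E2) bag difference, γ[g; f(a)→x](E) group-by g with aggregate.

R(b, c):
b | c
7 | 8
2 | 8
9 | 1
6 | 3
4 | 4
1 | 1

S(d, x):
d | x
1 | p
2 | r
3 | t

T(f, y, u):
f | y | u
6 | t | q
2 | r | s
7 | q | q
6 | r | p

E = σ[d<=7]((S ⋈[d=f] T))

σ filters on d, owned by the left side.
E' = (σ[d<=7](S) ⋈[d=f] T)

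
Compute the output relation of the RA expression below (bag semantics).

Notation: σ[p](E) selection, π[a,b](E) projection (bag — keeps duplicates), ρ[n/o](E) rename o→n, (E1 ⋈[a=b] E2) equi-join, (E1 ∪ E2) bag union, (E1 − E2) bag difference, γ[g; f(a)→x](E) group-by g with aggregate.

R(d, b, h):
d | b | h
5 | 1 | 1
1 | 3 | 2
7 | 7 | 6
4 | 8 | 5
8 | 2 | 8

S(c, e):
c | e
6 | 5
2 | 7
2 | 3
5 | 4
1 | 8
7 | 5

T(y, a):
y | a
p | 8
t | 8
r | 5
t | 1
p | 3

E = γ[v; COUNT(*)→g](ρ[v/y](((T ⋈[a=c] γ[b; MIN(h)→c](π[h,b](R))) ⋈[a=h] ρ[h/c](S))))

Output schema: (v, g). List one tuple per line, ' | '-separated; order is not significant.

Stepwise |·|:
  T → 5
  R → 5
  π[h,b](R) → 5
  γ[b; MIN(h)→c](π[h,b](R)) → 5
  (T ⋈[a=c] γ[b; MIN(h)→c](π[h,b](R))) → 4
  S → 6
  ρ[h/c](S) → 6
  ((T ⋈[a=c] γ[b; MIN(h)→c](π[h,b](R))) ⋈[a=h] ρ[h/c](S)) → 2
  ρ[v/y](((T ⋈[a=c] γ[b; MIN(h)→c](π[h,b](R))) ⋈[a=h] ρ[h/c](S))) → 2
  γ[v; COUNT(*)→g](ρ[v/y](((T ⋈[a=c] γ[b; MIN(h)→c](π[h,b](R))) ⋈[a=h] ρ[h/c](S)))) → 2

== RESULT ==
v | g
r | 1
t | 1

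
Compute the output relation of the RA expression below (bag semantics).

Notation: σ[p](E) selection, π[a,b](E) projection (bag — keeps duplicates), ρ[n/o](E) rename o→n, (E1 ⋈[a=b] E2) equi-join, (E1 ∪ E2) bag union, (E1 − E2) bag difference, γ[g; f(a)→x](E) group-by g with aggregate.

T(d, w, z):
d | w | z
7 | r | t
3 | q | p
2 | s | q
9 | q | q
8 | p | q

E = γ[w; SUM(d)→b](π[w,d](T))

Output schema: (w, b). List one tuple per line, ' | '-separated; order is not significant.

Stepwise |·|:
  T → 5
  π[w,d](T) → 5
  γ[w; SUM(d)→b](π[w,d](T)) → 4

== RESULT ==
w | b
p | 8
q | 12
r | 7
s | 2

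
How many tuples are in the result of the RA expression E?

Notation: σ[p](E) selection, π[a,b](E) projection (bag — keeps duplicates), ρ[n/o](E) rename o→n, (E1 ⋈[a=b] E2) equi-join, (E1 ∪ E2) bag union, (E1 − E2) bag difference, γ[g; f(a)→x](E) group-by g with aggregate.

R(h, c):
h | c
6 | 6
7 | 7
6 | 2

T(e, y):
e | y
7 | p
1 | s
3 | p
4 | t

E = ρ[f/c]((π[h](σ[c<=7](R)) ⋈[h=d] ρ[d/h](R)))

Stepwise |·|:
  R → 3
  σ[c<=7](R) → 3
  π[h](σ[c<=7](R)) → 3
  R → 3
  ρ[d/h](R) → 3
  (π[h](σ[c<=7](R)) ⋈[h=d] ρ[d/h](R)) → 5
  ρ[f/c]((π[h](σ[c<=7](R)) ⋈[h=d] ρ[d/h](R))) → 5

|E| = 5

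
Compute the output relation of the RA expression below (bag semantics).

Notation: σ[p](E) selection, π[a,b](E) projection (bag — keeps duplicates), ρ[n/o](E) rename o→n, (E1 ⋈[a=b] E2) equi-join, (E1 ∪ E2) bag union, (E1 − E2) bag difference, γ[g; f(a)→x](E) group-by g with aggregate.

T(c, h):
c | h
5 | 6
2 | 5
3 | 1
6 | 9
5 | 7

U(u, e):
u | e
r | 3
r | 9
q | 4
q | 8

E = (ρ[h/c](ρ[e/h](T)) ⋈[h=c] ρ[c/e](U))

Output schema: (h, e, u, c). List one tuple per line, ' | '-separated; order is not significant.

Row counts bottom-up:
  T → 5
  ρ[e/h](T) → 5
  ρ[h/c](ρ[e/h](T)) → 5
  U → 4
  ρ[c/e](U) → 4
  (ρ[h/c](ρ[e/h](T)) ⋈[h=c] ρ[c/e](U)) → 1

== RESULT ==
h | e | u | c
3 | 1 | r | 3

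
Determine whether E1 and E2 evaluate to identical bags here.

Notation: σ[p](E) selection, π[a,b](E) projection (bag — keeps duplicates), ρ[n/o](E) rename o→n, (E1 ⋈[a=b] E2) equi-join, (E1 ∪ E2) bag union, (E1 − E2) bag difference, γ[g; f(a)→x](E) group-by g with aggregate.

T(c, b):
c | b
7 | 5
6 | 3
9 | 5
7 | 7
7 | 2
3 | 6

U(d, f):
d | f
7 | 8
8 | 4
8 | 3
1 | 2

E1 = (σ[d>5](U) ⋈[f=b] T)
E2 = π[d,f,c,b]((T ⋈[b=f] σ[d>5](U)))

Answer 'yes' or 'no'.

E1 stepwise |·|:
  U → 4
  σ[d>5](U) → 3
  T → 6
  (σ[d>5](U) ⋈[f=b] T) → 1
E2 stepwise |·|:
  T → 6
  U → 4
  σ[d>5](U) → 3
  (T ⋈[b=f] σ[d>5](U)) → 1
  π[d,f,c,b]((T ⋈[b=f] σ[d>5](U))) → 1

E1 and E2 produce the same multiset:
d | f | c | b
8 | 3 | 6 | 3

yes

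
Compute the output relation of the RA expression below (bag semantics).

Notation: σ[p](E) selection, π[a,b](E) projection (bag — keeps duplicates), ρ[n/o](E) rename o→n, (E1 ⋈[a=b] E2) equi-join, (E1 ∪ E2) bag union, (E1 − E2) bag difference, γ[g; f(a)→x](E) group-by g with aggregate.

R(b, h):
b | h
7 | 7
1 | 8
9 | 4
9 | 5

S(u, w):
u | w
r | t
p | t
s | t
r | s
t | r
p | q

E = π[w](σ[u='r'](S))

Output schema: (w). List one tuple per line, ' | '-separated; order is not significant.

Per-node cardinality:
  S → 6
  σ[u='r'](S) → 2
  π[w](σ[u='r'](S)) → 2

== RESULT ==
w
s
t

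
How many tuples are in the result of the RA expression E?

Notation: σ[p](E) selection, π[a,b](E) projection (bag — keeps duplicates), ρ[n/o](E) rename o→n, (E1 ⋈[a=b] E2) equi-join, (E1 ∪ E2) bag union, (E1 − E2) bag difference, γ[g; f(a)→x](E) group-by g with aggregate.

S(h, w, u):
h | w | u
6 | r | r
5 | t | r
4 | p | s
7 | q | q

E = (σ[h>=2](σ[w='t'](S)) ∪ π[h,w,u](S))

Subexpression sizes:
  S → 4
  σ[w='t'](S) → 1
  σ[h>=2](σ[w='t'](S)) → 1
  S → 4
  π[h,w,u](S) → 4
  (σ[h>=2](σ[w='t'](S)) ∪ π[h,w,u](S)) → 5

|E| = 5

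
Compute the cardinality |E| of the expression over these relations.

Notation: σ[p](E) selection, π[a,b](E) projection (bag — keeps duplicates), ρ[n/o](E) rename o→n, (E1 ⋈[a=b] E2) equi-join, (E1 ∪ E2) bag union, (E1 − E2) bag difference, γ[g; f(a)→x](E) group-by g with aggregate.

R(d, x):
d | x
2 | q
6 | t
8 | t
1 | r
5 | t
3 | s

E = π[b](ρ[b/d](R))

Subexpression sizes:
  R → 6
  ρ[b/d](R) → 6
  π[b](ρ[b/d](R)) → 6

|E| = 6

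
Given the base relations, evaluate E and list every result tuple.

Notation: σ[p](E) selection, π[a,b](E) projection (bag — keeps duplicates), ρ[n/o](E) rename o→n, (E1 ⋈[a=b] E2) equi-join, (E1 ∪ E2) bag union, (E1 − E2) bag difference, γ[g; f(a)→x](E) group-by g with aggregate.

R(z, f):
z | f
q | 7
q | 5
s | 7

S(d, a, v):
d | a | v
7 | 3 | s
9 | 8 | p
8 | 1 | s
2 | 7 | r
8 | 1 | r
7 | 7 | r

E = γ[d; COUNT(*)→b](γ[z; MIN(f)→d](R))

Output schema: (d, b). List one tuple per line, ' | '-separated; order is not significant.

Stepwise |·|:
  R → 3
  γ[z; MIN(f)→d](R) → 2
  γ[d; COUNT(*)→b](γ[z; MIN(f)→d](R)) → 2

== RESULT ==
d | b
5 | 1
7 | 1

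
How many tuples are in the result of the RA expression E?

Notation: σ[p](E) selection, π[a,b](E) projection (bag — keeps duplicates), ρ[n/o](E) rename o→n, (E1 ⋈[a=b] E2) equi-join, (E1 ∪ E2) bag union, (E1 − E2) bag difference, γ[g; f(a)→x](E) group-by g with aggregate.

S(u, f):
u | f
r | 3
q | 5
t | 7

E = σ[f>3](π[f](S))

Row counts bottom-up:
  S → 3
  π[f](S) → 3
  σ[f>3](π[f](S)) → 2

|E| = 2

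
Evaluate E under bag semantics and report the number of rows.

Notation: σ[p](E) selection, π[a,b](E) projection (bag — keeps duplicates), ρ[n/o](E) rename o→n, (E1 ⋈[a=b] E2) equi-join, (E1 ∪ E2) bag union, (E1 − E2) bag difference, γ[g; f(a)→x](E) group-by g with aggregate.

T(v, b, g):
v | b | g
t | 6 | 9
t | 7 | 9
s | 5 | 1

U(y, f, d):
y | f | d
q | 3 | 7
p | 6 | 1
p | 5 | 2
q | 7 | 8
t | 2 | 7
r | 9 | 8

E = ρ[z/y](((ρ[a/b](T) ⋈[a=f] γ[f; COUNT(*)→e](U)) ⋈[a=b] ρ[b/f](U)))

Per-node cardinality:
  T → 3
  ρ[a/b](T) → 3
  U → 6
  γ[f; COUNT(*)→e](U) → 6
  (ρ[a/b](T) ⋈[a=f] γ[f; COUNT(*)→e](U)) → 3
  U → 6
  ρ[b/f](U) → 6
  ((ρ[a/b](T) ⋈[a=f] γ[f; COUNT(*)→e](U)) ⋈[a=b] ρ[b/f](U)) → 3
  ρ[z/y](((ρ[a/b](T) ⋈[a=f] γ[f; COUNT(*)→e](U)) ⋈[a=b] ρ[b/f](U))) → 3

|E| = 3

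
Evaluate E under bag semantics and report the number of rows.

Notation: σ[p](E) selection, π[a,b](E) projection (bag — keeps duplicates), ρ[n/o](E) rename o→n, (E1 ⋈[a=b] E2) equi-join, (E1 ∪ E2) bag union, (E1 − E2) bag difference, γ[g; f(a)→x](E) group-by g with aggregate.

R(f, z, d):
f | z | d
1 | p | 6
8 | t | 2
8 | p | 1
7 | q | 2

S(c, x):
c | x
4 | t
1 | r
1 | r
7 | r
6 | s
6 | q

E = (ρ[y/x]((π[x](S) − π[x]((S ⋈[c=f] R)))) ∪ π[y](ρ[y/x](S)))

Subexpression sizes:
  S → 6
  π[x](S) → 6
  S → 6
  R → 4
  (S ⋈[c=f] R) → 3
  π[x]((S ⋈[c=f] R)) → 3
  (π[x](S) − π[x]((S ⋈[c=f] R))) → 3
  ρ[y/x]((π[x](S) − π[x]((S ⋈[c=f] R)))) → 3
  S → 6
  ρ[y/x](S) → 6
  π[y](ρ[y/x](S)) → 6
  (ρ[y/x]((π[x](S) − π[x]((S ⋈[c=f] R)))) ∪ π[y](ρ[y/x](S))) → 9

|E| = 9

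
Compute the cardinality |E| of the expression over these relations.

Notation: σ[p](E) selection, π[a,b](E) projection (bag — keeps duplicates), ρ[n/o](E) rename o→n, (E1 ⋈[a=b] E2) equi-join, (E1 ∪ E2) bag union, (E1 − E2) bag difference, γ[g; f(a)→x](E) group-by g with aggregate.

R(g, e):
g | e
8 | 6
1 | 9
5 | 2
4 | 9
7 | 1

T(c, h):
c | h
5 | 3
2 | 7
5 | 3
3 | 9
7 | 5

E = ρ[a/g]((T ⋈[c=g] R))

Per-node cardinality:
  T → 5
  R → 5
  (T ⋈[c=g] R) → 3
  ρ[a/g]((T ⋈[c=g] R)) → 3

|E| = 3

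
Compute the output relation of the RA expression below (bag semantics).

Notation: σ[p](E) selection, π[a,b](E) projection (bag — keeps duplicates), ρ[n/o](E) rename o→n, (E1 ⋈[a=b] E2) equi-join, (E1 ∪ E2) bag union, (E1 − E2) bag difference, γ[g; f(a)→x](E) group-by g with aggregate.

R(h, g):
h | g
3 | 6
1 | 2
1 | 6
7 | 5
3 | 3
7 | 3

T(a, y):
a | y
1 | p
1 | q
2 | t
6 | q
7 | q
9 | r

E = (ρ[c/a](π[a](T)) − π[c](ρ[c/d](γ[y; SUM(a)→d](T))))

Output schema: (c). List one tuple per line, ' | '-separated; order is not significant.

Row counts bottom-up:
  T → 6
  π[a](T) → 6
  ρ[c/a](π[a](T)) → 6
  T → 6
  γ[y; SUM(a)→d](T) → 4
  ρ[c/d](γ[y; SUM(a)→d](T)) → 4
  π[c](ρ[c/d](γ[y; SUM(a)→d](T))) → 4
  (ρ[c/a](π[a](T)) − π[c](ρ[c/d](γ[y; SUM(a)→d](T)))) → 3

== RESULT ==
c
1
6
7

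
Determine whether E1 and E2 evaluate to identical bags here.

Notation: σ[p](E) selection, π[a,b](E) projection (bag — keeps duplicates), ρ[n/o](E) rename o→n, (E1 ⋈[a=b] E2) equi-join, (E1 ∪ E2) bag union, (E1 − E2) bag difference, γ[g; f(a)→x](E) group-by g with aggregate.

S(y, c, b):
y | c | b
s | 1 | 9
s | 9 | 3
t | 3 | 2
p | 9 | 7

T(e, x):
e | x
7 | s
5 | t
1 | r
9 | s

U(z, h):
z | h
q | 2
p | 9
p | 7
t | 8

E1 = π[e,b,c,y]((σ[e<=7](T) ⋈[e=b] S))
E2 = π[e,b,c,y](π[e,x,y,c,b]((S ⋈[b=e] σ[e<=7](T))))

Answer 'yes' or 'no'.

E1 row counts bottom-up:
  T → 4
  σ[e<=7](T) → 3
  S → 4
  (σ[e<=7](T) ⋈[e=b] S) → 1
  π[e,b,c,y]((σ[e<=7](T) ⋈[e=b] S)) → 1
E2 row counts bottom-up:
  S → 4
  T → 4
  σ[e<=7](T) → 3
  (S ⋈[b=e] σ[e<=7](T)) → 1
  π[e,x,y,c,b]((S ⋈[b=e] σ[e<=7](T))) → 1
  π[e,b,c,y](π[e,x,y,c,b]((S ⋈[b=e] σ[e<=7](T)))) → 1

E1 and E2 produce the same multiset:
e | b | c | y
7 | 7 | 9 | p

yes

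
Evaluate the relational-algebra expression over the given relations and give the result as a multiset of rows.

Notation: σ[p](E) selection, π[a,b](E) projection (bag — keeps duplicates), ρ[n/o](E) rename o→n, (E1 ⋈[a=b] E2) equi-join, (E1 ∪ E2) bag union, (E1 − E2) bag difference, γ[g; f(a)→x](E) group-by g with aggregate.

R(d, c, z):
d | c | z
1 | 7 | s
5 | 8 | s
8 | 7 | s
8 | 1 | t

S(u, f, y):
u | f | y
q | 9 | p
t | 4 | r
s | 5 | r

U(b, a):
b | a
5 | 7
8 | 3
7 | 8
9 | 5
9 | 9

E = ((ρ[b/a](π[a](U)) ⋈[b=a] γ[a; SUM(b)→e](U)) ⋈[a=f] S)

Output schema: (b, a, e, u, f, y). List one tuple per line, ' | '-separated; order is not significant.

Row counts bottom-up:
  U → 5
  π[a](U) → 5
  ρ[b/a](π[a](U)) → 5
  U → 5
  γ[a; SUM(b)→e](U) → 5
  (ρ[b/a](π[a](U)) ⋈[b=a] γ[a; SUM(b)→e](U)) → 5
  S → 3
  ((ρ[b/a](π[a](U)) ⋈[b=a] γ[a; SUM(b)→e](U)) ⋈[a=f] S) → 2

== RESULT ==
b | a | e | u | f | y
5 | 5 | 9 | s | 5 | r
9 | 9 | 9 | q | 9 | p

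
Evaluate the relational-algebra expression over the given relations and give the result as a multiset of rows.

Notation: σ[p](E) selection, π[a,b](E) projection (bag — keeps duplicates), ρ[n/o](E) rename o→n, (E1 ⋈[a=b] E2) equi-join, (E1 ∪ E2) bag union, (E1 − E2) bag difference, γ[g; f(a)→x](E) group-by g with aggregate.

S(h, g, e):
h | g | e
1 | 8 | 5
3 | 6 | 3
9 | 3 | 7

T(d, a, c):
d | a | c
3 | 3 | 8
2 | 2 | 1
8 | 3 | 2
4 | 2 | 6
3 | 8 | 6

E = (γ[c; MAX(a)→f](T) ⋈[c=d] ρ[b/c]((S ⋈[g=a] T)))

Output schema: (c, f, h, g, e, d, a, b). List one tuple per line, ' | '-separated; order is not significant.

Subexpression sizes:
  T → 5
  γ[c; MAX(a)→f](T) → 4
  S → 3
  T → 5
  (S ⋈[g=a] T) → 3
  ρ[b/c]((S ⋈[g=a] T)) → 3
  (γ[c; MAX(a)→f](T) ⋈[c=d] ρ[b/c]((S ⋈[g=a] T))) → 1

== RESULT ==
c | f | h | g | e | d | a | b
8 | 3 | 9 | 3 | 7 | 8 | 3 | 2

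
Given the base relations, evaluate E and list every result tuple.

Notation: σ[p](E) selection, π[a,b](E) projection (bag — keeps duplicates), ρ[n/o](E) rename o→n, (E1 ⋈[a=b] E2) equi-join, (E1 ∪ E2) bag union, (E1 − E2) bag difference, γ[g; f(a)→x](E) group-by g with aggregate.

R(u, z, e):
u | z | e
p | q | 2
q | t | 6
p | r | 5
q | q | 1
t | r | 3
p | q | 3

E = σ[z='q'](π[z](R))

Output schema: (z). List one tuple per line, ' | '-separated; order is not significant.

Stepwise |·|:
  R → 6
  π[z](R) → 6
  σ[z='q'](π[z](R)) → 3

== RESULT ==
z
q
q
q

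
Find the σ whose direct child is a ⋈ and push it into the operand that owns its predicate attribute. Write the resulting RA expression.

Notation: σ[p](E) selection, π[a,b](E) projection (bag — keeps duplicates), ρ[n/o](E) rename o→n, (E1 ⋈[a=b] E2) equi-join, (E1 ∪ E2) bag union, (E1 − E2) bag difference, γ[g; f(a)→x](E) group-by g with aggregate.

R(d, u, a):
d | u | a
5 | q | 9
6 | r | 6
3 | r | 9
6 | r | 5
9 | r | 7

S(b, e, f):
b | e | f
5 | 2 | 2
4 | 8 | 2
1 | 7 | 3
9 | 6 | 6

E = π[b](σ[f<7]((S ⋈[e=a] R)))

σ filters on f, owned by the left side.
E' = π[b]((σ[f<7](S) ⋈[e=a] R))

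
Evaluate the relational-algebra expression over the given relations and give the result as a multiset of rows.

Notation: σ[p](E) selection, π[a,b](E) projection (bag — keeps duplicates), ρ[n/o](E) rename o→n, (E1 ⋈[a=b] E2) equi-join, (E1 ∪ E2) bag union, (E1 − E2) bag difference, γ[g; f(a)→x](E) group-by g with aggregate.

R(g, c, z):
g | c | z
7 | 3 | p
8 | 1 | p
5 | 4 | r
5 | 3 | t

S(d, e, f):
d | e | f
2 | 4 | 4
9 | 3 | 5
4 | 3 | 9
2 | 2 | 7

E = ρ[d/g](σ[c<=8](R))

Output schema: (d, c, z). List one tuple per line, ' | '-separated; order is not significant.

Stepwise |·|:
  R → 4
  σ[c<=8](R) → 4
  ρ[d/g](σ[c<=8](R)) → 4

== RESULT ==
d | c | z
5 | 3 | t
5 | 4 | r
7 | 3 | p
8 | 1 | p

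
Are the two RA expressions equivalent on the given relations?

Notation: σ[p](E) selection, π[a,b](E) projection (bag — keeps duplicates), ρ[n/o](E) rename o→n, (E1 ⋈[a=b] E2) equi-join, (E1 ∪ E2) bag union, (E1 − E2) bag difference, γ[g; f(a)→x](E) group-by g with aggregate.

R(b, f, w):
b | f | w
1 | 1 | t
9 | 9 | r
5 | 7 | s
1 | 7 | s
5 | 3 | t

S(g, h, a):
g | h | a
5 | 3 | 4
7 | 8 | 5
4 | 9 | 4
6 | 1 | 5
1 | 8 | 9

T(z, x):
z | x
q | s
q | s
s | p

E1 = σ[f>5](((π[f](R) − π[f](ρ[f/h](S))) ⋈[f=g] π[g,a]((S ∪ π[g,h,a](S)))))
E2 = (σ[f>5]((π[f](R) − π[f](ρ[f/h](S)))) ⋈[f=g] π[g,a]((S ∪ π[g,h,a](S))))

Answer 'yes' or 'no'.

E1 row counts bottom-up:
  R → 5
  π[f](R) → 5
  S → 5
  ρ[f/h](S) → 5
  π[f](ρ[f/h](S)) → 5
  (π[f](R) − π[f](ρ[f/h](S))) → 2
  S → 5
  S → 5
  π[g,h,a](S) → 5
  (S ∪ π[g,h,a](S)) → 10
  π[g,a]((S ∪ π[g,h,a](S))) → 10
  ((π[f](R) − π[f](ρ[f/h](S))) ⋈[f=g] π[g,a]((S ∪ π[g,h,a](S)))) → 4
  σ[f>5](((π[f](R) − π[f](ρ[f/h](S))) ⋈[f=g] π[g,a]((S ∪ π[g,h,a](S))))) → 4
E2 row counts bottom-up:
  R → 5
  π[f](R) → 5
  S → 5
  ρ[f/h](S) → 5
  π[f](ρ[f/h](S)) → 5
  (π[f](R) − π[f](ρ[f/h](S))) → 2
  σ[f>5]((π[f](R) − π[f](ρ[f/h](S)))) → 2
  S → 5
  S → 5
  π[g,h,a](S) → 5
  (S ∪ π[g,h,a](S)) → 10
  π[g,a]((S ∪ π[g,h,a](S))) → 10
  (σ[f>5]((π[f](R) − π[f](ρ[f/h](S)))) ⋈[f=g] π[g,a]((S ∪ π[g,h,a](S)))) → 4

E1 and E2 produce the same multiset:
f | g | a
7 | 7 | 5
7 | 7 | 5
7 | 7 | 5
7 | 7 | 5

yes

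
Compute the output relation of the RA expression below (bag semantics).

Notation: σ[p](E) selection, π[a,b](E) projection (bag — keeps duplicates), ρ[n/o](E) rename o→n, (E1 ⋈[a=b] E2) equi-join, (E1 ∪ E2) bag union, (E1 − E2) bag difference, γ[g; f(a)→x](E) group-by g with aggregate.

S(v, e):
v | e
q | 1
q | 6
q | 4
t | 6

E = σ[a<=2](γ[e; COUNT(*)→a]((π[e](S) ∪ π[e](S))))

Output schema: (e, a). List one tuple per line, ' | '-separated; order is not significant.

Per-node cardinality:
  S → 4
  π[e](S) → 4
  S → 4
  π[e](S) → 4
  (π[e](S) ∪ π[e](S)) → 8
  γ[e; COUNT(*)→a]((π[e](S) ∪ π[e](S))) → 3
  σ[a<=2](γ[e; COUNT(*)→a]((π[e](S) ∪ π[e](S)))) → 2

== RESULT ==
e | a
1 | 2
4 | 2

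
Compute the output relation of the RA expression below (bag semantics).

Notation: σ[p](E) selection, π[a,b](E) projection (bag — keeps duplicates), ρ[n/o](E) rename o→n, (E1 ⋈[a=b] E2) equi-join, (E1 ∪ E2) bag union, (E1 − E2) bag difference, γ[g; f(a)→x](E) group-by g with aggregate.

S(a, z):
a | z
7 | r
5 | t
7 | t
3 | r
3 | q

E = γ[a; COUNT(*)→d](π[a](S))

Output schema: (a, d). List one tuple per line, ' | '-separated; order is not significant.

Per-node cardinality:
  S → 5
  π[a](S) → 5
  γ[a; COUNT(*)→d](π[a](S)) → 3

== RESULT ==
a | d
3 | 2
5 | 1
7 | 2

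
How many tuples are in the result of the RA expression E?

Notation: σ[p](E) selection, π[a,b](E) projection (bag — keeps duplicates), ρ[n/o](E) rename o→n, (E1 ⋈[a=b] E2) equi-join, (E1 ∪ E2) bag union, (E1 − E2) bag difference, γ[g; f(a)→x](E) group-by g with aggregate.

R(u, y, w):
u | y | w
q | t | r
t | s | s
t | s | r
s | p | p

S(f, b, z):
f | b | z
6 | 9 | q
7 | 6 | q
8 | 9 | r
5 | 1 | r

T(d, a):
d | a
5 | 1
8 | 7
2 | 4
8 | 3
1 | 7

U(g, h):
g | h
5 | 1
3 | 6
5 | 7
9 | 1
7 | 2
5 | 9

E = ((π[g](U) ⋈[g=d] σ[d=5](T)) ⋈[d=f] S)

Subexpression sizes:
  U → 6
  π[g](U) → 6
  T → 5
  σ[d=5](T) → 1
  (π[g](U) ⋈[g=d] σ[d=5](T)) → 3
  S → 4
  ((π[g](U) ⋈[g=d] σ[d=5](T)) ⋈[d=f] S) → 3

|E| = 3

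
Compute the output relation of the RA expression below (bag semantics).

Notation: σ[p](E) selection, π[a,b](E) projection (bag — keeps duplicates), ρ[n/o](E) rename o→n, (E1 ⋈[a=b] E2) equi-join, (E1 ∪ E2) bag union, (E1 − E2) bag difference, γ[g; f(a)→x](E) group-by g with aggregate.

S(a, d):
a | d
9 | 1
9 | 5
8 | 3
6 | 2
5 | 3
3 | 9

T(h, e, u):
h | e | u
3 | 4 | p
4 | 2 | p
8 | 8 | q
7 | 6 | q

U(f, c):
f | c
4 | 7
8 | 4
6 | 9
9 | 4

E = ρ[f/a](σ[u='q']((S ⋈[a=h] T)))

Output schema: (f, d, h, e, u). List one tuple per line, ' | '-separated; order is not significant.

Per-node cardinality:
  S → 6
  T → 4
  (S ⋈[a=h] T) → 2
  σ[u='q']((S ⋈[a=h] T)) → 1
  ρ[f/a](σ[u='q']((S ⋈[a=h] T))) → 1

== RESULT ==
f | d | h | e | u
8 | 3 | 8 | 8 | q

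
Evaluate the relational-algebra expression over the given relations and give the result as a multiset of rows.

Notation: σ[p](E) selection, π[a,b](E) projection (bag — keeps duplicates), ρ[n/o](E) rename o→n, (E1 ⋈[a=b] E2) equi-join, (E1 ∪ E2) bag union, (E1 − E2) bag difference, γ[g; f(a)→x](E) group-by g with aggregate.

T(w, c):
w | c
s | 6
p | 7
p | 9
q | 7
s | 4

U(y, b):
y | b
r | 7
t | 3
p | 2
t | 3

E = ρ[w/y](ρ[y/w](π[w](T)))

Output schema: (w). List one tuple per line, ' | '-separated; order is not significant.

Stepwise |·|:
  T → 5
  π[w](T) → 5
  ρ[y/w](π[w](T)) → 5
  ρ[w/y](ρ[y/w](π[w](T))) → 5

== RESULT ==
w
p
p
q
s
s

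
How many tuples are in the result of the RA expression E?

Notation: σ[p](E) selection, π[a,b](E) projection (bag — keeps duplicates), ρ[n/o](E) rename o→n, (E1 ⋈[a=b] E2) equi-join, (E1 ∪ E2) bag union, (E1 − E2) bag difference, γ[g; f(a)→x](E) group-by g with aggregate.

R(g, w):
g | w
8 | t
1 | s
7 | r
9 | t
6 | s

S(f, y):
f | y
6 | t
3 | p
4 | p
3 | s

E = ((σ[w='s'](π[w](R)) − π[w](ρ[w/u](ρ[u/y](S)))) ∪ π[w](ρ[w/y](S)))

Row counts bottom-up:
  R → 5
  π[w](R) → 5
  σ[w='s'](π[w](R)) → 2
  S → 4
  ρ[u/y](S) → 4
  ρ[w/u](ρ[u/y](S)) → 4
  π[w](ρ[w/u](ρ[u/y](S))) → 4
  (σ[w='s'](π[w](R)) − π[w](ρ[w/u](ρ[u/y](S)))) → 1
  S → 4
  ρ[w/y](S) → 4
  π[w](ρ[w/y](S)) → 4
  ((σ[w='s'](π[w](R)) − π[w](ρ[w/u](ρ[u/y](S)))) ∪ π[w](ρ[w/y](S))) → 5

|E| = 5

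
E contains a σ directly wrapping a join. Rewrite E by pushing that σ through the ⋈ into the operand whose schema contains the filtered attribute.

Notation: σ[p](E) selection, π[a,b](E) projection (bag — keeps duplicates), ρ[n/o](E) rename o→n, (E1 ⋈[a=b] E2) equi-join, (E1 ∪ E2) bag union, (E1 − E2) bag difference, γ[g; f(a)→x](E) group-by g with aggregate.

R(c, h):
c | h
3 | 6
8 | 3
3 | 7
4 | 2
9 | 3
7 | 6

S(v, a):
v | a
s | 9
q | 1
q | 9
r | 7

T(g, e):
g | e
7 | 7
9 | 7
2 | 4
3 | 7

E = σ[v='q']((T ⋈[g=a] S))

σ filters on v, owned by the right side.
E' = (T ⋈[g=a] σ[v='q'](S))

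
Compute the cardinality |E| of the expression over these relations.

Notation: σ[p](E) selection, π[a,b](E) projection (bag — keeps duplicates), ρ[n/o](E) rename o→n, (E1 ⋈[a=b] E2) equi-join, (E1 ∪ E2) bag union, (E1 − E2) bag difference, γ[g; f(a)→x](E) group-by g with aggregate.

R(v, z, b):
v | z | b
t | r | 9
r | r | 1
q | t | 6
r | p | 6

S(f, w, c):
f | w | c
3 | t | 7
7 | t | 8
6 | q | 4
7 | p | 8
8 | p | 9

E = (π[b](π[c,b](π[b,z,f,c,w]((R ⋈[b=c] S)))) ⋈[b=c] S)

Subexpression sizes:
  R → 4
  S → 5
  (R ⋈[b=c] S) → 1
  π[b,z,f,c,w]((R ⋈[b=c] S)) → 1
  π[c,b](π[b,z,f,c,w]((R ⋈[b=c] S))) → 1
  π[b](π[c,b](π[b,z,f,c,w]((R ⋈[b=c] S)))) → 1
  S → 5
  (π[b](π[c,b](π[b,z,f,c,w]((R ⋈[b=c] S)))) ⋈[b=c] S) → 1

|E| = 1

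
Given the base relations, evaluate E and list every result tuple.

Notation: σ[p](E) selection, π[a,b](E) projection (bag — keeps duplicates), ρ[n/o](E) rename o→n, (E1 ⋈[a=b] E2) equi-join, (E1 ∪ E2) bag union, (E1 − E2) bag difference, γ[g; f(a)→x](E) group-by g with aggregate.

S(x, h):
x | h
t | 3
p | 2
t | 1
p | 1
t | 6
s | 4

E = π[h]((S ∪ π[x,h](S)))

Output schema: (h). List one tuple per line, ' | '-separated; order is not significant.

Per-node cardinality:
  S → 6
  S → 6
  π[x,h](S) → 6
  (S ∪ π[x,h](S)) → 12
  π[h]((S ∪ π[x,h](S))) → 12

== RESULT ==
h
1
1
1
1
2
2
3
3
4
4
6
6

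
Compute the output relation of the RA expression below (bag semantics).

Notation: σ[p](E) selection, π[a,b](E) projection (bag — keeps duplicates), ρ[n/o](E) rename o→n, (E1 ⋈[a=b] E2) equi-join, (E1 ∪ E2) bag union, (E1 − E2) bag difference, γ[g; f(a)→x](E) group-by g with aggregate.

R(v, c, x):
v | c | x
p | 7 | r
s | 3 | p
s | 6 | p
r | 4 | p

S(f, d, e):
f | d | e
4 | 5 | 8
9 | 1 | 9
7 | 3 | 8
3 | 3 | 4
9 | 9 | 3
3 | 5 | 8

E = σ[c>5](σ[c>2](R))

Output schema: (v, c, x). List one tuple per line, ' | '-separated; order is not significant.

Subexpression sizes:
  R → 4
  σ[c>2](R) → 4
  σ[c>5](σ[c>2](R)) → 2

== RESULT ==
v | c | x
p | 7 | r
s | 6 | p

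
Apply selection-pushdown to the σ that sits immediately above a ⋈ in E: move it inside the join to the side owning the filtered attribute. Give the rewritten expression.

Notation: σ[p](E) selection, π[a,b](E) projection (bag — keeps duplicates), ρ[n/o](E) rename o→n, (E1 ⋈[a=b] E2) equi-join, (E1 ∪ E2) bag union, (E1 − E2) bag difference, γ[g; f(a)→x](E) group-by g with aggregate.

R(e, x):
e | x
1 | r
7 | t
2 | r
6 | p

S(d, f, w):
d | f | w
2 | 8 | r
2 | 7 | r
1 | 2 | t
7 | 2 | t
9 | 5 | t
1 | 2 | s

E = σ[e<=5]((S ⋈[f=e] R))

σ filters on e, owned by the right side.
E' = (S ⋈[f=e] σ[e<=5](R))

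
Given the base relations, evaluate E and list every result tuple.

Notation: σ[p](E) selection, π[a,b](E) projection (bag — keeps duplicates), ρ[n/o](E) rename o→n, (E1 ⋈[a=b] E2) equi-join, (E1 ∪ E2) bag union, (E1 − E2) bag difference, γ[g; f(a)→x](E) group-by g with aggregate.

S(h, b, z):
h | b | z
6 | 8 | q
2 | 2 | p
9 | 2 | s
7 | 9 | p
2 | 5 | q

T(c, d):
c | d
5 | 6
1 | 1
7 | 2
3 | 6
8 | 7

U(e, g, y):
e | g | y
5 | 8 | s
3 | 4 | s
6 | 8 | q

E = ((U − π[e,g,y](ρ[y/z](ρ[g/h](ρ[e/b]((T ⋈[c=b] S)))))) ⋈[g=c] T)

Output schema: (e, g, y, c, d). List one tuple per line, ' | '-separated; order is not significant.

Subexpression sizes:
  U → 3
  T → 5
  S → 5
  (T ⋈[c=b] S) → 2
  ρ[e/b]((T ⋈[c=b] S)) → 2
  ρ[g/h](ρ[e/b]((T ⋈[c=b] S))) → 2
  ρ[y/z](ρ[g/h](ρ[e/b]((T ⋈[c=b] S)))) → 2
  π[e,g,y](ρ[y/z](ρ[g/h](ρ[e/b]((T ⋈[c=b] S))))) → 2
  (U − π[e,g,y](ρ[y/z](ρ[g/h](ρ[e/b]((T ⋈[c=b] S)))))) → 3
  T → 5
  ((U − π[e,g,y](ρ[y/z](ρ[g/h](ρ[e/b]((T ⋈[c=b] S)))))) ⋈[g=c] T) → 2

== RESULT ==
e | g | y | c | d
5 | 8 | s | 8 | 7
6 | 8 | q | 8 | 7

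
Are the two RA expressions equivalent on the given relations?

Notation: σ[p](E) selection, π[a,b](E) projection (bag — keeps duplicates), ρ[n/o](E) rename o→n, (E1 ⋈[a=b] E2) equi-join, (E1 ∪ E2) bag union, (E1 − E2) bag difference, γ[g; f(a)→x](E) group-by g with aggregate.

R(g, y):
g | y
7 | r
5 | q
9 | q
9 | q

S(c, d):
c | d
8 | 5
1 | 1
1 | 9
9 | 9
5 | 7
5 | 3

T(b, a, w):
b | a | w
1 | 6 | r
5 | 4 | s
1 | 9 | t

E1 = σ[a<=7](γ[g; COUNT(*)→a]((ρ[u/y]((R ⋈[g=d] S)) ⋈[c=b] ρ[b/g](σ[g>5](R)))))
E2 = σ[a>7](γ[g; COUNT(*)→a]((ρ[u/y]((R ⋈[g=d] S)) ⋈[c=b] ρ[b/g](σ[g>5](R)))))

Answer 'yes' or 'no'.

E1 subexpression sizes:
  R → 4
  S → 6
  (R ⋈[g=d] S) → 6
  ρ[u/y]((R ⋈[g=d] S)) → 6
  R → 4
  σ[g>5](R) → 3
  ρ[b/g](σ[g>5](R)) → 3
  (ρ[u/y]((R ⋈[g=d] S)) ⋈[c=b] ρ[b/g](σ[g>5](R))) → 4
  γ[g; COUNT(*)→a]((ρ[u/y]((R ⋈[g=d] S)) ⋈[c=b] ρ[b/g](σ[g>5](R)))) → 1
  σ[a<=7](γ[g; COUNT(*)→a]((ρ[u/y]((R ⋈[g=d] S)) ⋈[c=b] ρ[b/g](σ[g>5](R))))) → 1
E2 subexpression sizes:
  R → 4
  S → 6
  (R ⋈[g=d] S) → 6
  ρ[u/y]((R ⋈[g=d] S)) → 6
  R → 4
  σ[g>5](R) → 3
  ρ[b/g](σ[g>5](R)) → 3
  (ρ[u/y]((R ⋈[g=d] S)) ⋈[c=b] ρ[b/g](σ[g>5](R))) → 4
  γ[g; COUNT(*)→a]((ρ[u/y]((R ⋈[g=d] S)) ⋈[c=b] ρ[b/g](σ[g>5](R)))) → 1
  σ[a>7](γ[g; COUNT(*)→a]((ρ[u/y]((R ⋈[g=d] S)) ⋈[c=b] ρ[b/g](σ[g>5](R))))) → 0

E1 result:
g | a
9 | 4
E2 result:
g | a
(0 rows)
Witness: (9, 4) appears 1× in E1 but 0× in E2.

no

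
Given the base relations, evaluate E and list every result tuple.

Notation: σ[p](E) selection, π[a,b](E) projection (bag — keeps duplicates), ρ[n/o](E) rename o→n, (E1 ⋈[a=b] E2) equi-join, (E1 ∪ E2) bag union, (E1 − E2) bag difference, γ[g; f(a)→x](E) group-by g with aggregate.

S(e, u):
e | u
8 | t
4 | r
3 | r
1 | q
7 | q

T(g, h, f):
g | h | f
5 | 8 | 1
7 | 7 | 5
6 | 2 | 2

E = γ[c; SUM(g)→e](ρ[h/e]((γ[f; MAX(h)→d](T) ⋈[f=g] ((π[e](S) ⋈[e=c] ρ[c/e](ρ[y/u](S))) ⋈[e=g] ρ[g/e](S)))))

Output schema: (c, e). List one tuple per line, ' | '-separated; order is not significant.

Subexpression sizes:
  T → 3
  γ[f; MAX(h)→d](T) → 3
  S → 5
  π[e](S) → 5
  S → 5
  ρ[y/u](S) → 5
  ρ[c/e](ρ[y/u](S)) → 5
  (π[e](S) ⋈[e=c] ρ[c/e](ρ[y/u](S))) → 5
  S → 5
  ρ[g/e](S) → 5
  ((π[e](S) ⋈[e=c] ρ[c/e](ρ[y/u](S))) ⋈[e=g] ρ[g/e](S)) → 5
  (γ[f; MAX(h)→d](T) ⋈[f=g] ((π[e](S) ⋈[e=c] ρ[c/e](ρ[y/u](S))) ⋈[e=g] ρ[g/e](S))) → 1
  ρ[h/e]((γ[f; MAX(h)→d](T) ⋈[f=g] ((π[e](S) ⋈[e=c] ρ[c/e](ρ[y/u](S))) ⋈[e=g] ρ[g/e](S)))) → 1
  γ[c; SUM(g)→e](ρ[h/e]((γ[f; MAX(h)→d](T) ⋈[f=g] ((π[e](S) ⋈[e=c] ρ[c/e](ρ[y/u](S))) ⋈[e=g] ρ[g/e](S))))) → 1

== RESULT ==
c | e
1 | 1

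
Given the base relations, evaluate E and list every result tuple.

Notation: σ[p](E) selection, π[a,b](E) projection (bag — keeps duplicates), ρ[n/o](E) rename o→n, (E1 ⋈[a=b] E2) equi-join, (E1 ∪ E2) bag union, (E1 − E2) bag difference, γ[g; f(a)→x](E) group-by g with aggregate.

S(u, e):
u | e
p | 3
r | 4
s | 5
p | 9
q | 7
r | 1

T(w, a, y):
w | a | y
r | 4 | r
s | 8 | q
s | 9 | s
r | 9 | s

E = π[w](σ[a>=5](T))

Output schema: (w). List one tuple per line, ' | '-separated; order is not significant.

Stepwise |·|:
  T → 4
  σ[a>=5](T) → 3
  π[w](σ[a>=5](T)) → 3

== RESULT ==
w
r
s
s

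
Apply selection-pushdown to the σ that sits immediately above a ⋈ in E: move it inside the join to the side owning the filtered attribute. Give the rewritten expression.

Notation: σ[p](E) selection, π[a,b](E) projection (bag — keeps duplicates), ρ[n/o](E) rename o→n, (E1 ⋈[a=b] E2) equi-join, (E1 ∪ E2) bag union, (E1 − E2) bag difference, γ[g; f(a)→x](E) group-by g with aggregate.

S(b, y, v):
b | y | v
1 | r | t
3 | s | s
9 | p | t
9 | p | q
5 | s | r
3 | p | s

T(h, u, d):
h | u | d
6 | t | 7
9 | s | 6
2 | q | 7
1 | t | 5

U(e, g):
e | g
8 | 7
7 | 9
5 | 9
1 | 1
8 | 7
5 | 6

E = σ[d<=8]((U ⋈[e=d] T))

σ filters on d, owned by the right side.
E' = (U ⋈[e=d] σ[d<=8](T))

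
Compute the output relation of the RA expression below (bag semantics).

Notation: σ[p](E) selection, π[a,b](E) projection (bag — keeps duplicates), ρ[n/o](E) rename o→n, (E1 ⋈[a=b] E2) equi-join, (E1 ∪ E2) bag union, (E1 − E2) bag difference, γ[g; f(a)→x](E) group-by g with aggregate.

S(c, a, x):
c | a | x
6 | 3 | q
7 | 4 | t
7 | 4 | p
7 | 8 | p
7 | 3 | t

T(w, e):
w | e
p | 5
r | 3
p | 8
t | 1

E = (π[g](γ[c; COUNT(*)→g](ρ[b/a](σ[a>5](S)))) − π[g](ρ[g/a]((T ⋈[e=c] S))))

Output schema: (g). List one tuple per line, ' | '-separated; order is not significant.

Stepwise |·|:
  S → 5
  σ[a>5](S) → 1
  ρ[b/a](σ[a>5](S)) → 1
  γ[c; COUNT(*)→g](ρ[b/a](σ[a>5](S))) → 1
  π[g](γ[c; COUNT(*)→g](ρ[b/a](σ[a>5](S)))) → 1
  T → 4
  S → 5
  (T ⋈[e=c] S) → 0
  ρ[g/a]((T ⋈[e=c] S)) → 0
  π[g](ρ[g/a]((T ⋈[e=c] S))) → 0
  (π[g](γ[c; COUNT(*)→g](ρ[b/a](σ[a>5](S)))) − π[g](ρ[g/a]((T ⋈[e=c] S)))) → 1

== RESULT ==
g
1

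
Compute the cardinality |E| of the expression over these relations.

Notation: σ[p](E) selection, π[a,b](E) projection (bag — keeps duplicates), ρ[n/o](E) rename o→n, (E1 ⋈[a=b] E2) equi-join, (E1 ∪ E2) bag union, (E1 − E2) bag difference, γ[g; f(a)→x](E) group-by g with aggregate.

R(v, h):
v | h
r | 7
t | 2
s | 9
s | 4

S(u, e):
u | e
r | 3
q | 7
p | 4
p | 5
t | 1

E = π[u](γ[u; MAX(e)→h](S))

Per-node cardinality:
  S → 5
  γ[u; MAX(e)→h](S) → 4
  π[u](γ[u; MAX(e)→h](S)) → 4

|E| = 4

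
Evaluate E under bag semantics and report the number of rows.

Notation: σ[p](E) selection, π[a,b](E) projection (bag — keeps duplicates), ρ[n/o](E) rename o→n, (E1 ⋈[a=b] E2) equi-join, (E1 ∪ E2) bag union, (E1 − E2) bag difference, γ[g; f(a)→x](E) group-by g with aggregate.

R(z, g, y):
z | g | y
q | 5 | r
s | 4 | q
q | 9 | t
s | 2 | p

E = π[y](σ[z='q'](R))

Per-node cardinality:
  R → 4
  σ[z='q'](R) → 2
  π[y](σ[z='q'](R)) → 2

|E| = 2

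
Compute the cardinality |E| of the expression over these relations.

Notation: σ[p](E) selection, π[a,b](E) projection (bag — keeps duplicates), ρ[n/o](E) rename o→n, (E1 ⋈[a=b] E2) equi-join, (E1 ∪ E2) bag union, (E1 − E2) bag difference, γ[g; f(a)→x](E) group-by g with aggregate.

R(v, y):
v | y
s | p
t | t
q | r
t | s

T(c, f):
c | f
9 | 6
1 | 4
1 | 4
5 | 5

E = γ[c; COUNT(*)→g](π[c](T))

Subexpression sizes:
  T → 4
  π[c](T) → 4
  γ[c; COUNT(*)→g](π[c](T)) → 3

|E| = 3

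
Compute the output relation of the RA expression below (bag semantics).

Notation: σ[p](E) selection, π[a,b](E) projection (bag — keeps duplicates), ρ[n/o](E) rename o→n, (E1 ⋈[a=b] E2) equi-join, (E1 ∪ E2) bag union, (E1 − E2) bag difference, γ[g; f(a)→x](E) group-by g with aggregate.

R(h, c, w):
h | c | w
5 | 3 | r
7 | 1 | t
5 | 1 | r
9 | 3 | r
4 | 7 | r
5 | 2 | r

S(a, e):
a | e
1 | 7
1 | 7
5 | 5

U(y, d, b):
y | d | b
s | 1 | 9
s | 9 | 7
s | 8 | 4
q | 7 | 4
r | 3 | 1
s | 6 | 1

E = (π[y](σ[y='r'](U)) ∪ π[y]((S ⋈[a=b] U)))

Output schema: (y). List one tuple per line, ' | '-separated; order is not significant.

Row counts bottom-up:
  U → 6
  σ[y='r'](U) → 1
  π[y](σ[y='r'](U)) → 1
  S → 3
  U → 6
  (S ⋈[a=b] U) → 4
  π[y]((S ⋈[a=b] U)) → 4
  (π[y](σ[y='r'](U)) ∪ π[y]((S ⋈[a=b] U))) → 5

== RESULT ==
y
r
r
r
s
s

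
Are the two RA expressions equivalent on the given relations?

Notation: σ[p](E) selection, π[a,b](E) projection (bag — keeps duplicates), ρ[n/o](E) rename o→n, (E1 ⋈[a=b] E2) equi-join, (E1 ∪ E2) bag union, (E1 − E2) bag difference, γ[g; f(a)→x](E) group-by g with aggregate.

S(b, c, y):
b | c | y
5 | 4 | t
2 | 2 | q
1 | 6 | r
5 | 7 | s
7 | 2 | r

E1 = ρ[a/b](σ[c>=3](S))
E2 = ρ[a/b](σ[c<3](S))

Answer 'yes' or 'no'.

E1 subexpression sizes:
  S → 5
  σ[c>=3](S) → 3
  ρ[a/b](σ[c>=3](S)) → 3
E2 subexpression sizes:
  S → 5
  σ[c<3](S) → 2
  ρ[a/b](σ[c<3](S)) → 2

E1 result:
a | c | y
1 | 6 | r
5 | 4 | t
5 | 7 | s
E2 result:
a | c | y
2 | 2 | q
7 | 2 | r
Witness: (5, 4, 't') appears 1× in E1 but 0× in E2.

no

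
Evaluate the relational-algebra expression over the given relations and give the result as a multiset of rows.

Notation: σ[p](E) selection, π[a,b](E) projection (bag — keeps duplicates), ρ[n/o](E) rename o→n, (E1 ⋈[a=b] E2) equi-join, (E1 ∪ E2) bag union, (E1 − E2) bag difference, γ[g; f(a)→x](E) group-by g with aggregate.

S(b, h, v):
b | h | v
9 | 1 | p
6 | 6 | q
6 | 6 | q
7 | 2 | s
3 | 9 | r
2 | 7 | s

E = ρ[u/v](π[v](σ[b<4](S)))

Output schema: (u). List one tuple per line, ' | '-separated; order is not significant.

Stepwise |·|:
  S → 6
  σ[b<4](S) → 2
  π[v](σ[b<4](S)) → 2
  ρ[u/v](π[v](σ[b<4](S))) → 2

== RESULT ==
u
r
s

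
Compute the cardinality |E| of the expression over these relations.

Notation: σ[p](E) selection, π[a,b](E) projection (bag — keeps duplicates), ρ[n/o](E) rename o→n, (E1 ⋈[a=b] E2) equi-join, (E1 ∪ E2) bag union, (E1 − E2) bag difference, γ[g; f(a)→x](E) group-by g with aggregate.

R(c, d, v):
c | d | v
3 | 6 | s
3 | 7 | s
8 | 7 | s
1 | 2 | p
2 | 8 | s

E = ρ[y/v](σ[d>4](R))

Stepwise |·|:
  R → 5
  σ[d>4](R) → 4
  ρ[y/v](σ[d>4](R)) → 4

|E| = 4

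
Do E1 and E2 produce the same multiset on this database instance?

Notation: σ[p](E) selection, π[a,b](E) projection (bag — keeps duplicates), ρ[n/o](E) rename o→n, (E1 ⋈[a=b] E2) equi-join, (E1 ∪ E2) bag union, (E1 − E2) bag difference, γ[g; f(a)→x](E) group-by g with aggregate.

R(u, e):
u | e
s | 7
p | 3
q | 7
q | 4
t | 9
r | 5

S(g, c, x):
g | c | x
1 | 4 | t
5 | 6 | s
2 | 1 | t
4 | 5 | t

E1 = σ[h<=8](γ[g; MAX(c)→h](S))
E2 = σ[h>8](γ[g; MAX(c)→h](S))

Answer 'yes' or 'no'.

E1 row counts bottom-up:
  S → 4
  γ[g; MAX(c)→h](S) → 4
  σ[h<=8](γ[g; MAX(c)→h](S)) → 4
E2 row counts bottom-up:
  S → 4
  γ[g; MAX(c)→h](S) → 4
  σ[h>8](γ[g; MAX(c)→h](S)) → 0

E1 result:
g | h
1 | 4
2 | 1
4 | 5
5 | 6
E2 result:
g | h
(0 rows)
Witness: (4, 5) appears 1× in E1 but 0× in E2.

no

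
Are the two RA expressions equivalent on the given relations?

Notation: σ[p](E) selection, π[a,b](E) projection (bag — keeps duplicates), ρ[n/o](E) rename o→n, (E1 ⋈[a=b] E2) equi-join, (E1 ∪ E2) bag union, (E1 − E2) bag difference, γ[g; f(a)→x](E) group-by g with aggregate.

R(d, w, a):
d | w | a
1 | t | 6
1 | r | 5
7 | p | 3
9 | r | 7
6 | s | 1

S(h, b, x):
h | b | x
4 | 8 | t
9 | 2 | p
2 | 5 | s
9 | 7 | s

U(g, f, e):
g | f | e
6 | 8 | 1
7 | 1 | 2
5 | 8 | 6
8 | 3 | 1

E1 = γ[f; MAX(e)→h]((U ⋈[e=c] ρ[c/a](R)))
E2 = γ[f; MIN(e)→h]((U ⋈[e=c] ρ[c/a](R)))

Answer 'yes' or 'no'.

E1 stepwise |·|:
  U → 4
  R → 5
  ρ[c/a](R) → 5
  (U ⋈[e=c] ρ[c/a](R)) → 3
  γ[f; MAX(e)→h]((U ⋈[e=c] ρ[c/a](R))) → 2
E2 stepwise |·|:
  U → 4
  R → 5
  ρ[c/a](R) → 5
  (U ⋈[e=c] ρ[c/a](R)) → 3
  γ[f; MIN(e)→h]((U ⋈[e=c] ρ[c/a](R))) → 2

E1 result:
f | h
3 | 1
8 | 6
E2 result:
f | h
3 | 1
8 | 1
Witness: (8, 6) appears 1× in E1 but 0× in E2.

no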